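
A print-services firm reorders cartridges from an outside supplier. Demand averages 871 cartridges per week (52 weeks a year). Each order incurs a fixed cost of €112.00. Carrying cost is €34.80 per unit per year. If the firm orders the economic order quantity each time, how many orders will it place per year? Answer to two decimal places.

N ≈ 83.88 orders per year

Annual demand D = 871 × 52 = 45,292.
Q* = √(2DS/H) = √(2 × 45,292 × 112 / 34.8) ≈ 539.94.
Orders per year = D / Q* = 45,292 / 539.94 ≈ 83.883.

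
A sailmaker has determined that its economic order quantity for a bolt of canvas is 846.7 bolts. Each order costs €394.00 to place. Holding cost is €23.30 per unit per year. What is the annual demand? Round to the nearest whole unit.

The basic EOQ model gives Q* = √(2DS/H); rearrange for the unknown.
From Q* = √(2DS/H): D = Q*²H / (2S) = 846.7² × 23.3 / (2 × 394) = 21197.704.

D ≈ 21,198 bolts per year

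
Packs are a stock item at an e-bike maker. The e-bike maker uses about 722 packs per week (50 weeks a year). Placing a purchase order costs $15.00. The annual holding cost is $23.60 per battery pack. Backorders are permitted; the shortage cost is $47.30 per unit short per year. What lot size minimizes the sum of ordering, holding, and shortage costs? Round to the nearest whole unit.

Q* ≈ 262 packs

Annual demand D = 722 × 50 = 36,100.
With planned backorders, Q* = √(2DS/H) · √((H+B)/B).
√(2DS/H) = √(2 × 36,100 × 15 / 23.6) = 214.219.
√((H+B)/B) = √((23.6+47.3)/47.3) = 1.2243.
Q* ≈ 262.271.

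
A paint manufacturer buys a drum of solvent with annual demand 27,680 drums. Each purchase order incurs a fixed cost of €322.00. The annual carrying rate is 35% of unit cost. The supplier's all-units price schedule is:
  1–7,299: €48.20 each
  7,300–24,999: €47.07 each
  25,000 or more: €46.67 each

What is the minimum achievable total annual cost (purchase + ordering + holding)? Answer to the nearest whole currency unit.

TC* ≈ €1,351,517

Holding cost per unit per year at price C is H = 0.35·C.
Candidates are each tier's EOQ (if it falls in that tier) and each price-break quantity.
EOQ at €48.20 = 1027.9 (feasible in tier 1): TC = 27,680×€48.20 + (27,680/1027.9)×322 + (1027.9/2)×0.35×€48.20 = €1,351,517.37.
EOQ at €47.07 = 1040.2 < 7300, so use break Q=7300: TC = 27,680×€47.07 + (27,680/7300.0)×322 + (7300.0/2)×0.35×€47.07 = €1,364,250.48.
EOQ at €46.67 = 1044.7 < 25000, so use break Q=25000: TC = 27,680×€46.67 + (27,680/25000.0)×322 + (25000.0/2)×0.35×€46.67 = €1,496,363.37.
Lowest total cost among the candidates is at Q = 1027.9.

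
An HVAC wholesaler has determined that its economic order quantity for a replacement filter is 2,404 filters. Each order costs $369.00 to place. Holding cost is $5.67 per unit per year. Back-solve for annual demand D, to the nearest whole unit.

The basic EOQ model gives Q* = √(2DS/H); rearrange for the unknown.
From Q* = √(2DS/H): D = Q*²H / (2S) = 2,404² × 5.67 / (2 × 369) = 44401.294.

D ≈ 44,401 filters per year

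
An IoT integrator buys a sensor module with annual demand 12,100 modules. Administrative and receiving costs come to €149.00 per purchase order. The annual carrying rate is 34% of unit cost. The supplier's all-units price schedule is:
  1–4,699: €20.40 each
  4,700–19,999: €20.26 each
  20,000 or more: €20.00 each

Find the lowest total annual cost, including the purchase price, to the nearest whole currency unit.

Holding cost per unit per year at price C is H = 0.34·C.
Evaluate total cost at each tier's feasible EOQ or, if the EOQ is below the tier, at the tier's minimum quantity.
EOQ at €20.40 = 721.0 (feasible in tier 1): TC = 12,100×€20.40 + (12,100/721.0)×149 + (721.0/2)×0.34×€20.40 = €251,840.98.
EOQ at €20.26 = 723.5 < 4700, so use break Q=4700: TC = 12,100×€20.26 + (12,100/4700.0)×149 + (4700.0/2)×0.34×€20.26 = €261,717.34.
EOQ at €20.00 = 728.2 < 20000, so use break Q=20000: TC = 12,100×€20.00 + (12,100/20000.0)×149 + (20000.0/2)×0.34×€20.00 = €310,090.15.
Lowest total cost among the candidates is at Q = 721.0.

TC* ≈ €251,841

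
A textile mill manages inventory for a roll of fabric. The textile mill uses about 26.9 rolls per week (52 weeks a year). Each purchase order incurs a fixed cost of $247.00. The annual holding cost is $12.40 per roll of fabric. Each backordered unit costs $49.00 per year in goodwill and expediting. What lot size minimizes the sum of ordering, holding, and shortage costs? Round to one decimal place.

Q* ≈ 264.3 rolls

Annual demand D = 26.9 × 52 = 1,398.8.
With planned backorders, Q* = √(2DS/H) · √((H+B)/B).
√(2DS/H) = √(2 × 1,398.8 × 247 / 12.4) = 236.064.
√((H+B)/B) = √((12.4+49)/49) = 1.1194.
Q* ≈ 264.251.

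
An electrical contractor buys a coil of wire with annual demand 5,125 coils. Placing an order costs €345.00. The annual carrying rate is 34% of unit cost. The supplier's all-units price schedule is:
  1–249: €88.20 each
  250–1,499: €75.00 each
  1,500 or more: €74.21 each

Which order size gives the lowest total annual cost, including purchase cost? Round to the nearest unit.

Holding cost per unit per year at price C is H = 0.34·C.
Candidates are each tier's EOQ (if it falls in that tier) and each price-break quantity.
Tier 1 (€88.20): EOQ = 343.4 exceeds tier's upper bound 249, so this tier is dominated.
EOQ at €75.00 = 372.4 (feasible in tier 2): TC = 5,125×€75.00 + (5,125/372.4)×345 + (372.4/2)×0.34×€75.00 = €393,871.02.
EOQ at €74.21 = 374.4 < 1500, so use break Q=1500: TC = 5,125×€74.21 + (5,125/1500.0)×345 + (1500.0/2)×0.34×€74.21 = €400,428.55.
Lowest total cost is €393,871.02 at Q = 372.4.

Q* ≈ 372 coils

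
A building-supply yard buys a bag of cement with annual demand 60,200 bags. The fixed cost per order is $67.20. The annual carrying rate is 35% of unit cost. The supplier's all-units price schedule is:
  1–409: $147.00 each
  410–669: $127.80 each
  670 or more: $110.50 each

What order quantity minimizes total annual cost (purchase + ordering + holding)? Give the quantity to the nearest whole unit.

Q* ≈ 670 bags

Holding cost per unit per year at price C is H = 0.35·C.
For each price level, check whether its EOQ is feasible; otherwise the best quantity at that price is the breakpoint.
EOQ at $147.00 = 396.6 (feasible in tier 1): TC = 60,200×$147.00 + (60,200/396.6)×67.2 + (396.6/2)×0.35×$147.00 = $8,869,802.84.
EOQ at $127.80 = 425.3 (feasible in tier 2): TC = 60,200×$127.80 + (60,200/425.3)×67.2 + (425.3/2)×0.35×$127.80 = $7,712,583.80.
EOQ at $110.50 = 457.4 < 670, so use break Q=670: TC = 60,200×$110.50 + (60,200/670.0)×67.2 + (670.0/2)×0.35×$110.50 = $6,671,094.10.
Lowest total cost is $6,671,094.10 at Q = 670.0.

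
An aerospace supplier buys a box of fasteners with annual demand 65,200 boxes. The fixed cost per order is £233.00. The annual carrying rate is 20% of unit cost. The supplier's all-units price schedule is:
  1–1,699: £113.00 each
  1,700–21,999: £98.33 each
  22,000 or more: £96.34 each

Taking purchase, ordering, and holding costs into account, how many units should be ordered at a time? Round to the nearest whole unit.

Q* ≈ 1,700 boxes

Holding cost per unit per year at price C is H = 0.20·C.
Candidates are each tier's EOQ (if it falls in that tier) and each price-break quantity.
EOQ at £113.00 = 1159.5 (feasible in tier 1): TC = 65,200×£113.00 + (65,200/1159.5)×233 + (1159.5/2)×0.20×£113.00 = £7,393,804.20.
EOQ at £98.33 = 1243.0 < 1700, so use break Q=1700: TC = 65,200×£98.33 + (65,200/1700.0)×233 + (1700.0/2)×0.20×£98.33 = £6,436,768.34.
EOQ at £96.34 = 1255.7 < 22000, so use break Q=22000: TC = 65,200×£96.34 + (65,200/22000.0)×233 + (22000.0/2)×0.20×£96.34 = £6,494,006.53.
Lowest total cost is £6,436,768.34 at Q = 1700.0.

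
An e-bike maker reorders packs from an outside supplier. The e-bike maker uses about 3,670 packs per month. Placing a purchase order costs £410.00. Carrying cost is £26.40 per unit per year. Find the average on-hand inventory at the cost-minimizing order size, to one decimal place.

Average inventory ≈ 584.8 packs

Annual demand D = 3,670 × 12 = 44,040.
The optimal lot size = √(2DS/H) = √(2 × 44,040 × 410 / 26.4) ≈ 1169.58.
Average inventory = Q*/2 ≈ 1169.58 / 2 = 584.788.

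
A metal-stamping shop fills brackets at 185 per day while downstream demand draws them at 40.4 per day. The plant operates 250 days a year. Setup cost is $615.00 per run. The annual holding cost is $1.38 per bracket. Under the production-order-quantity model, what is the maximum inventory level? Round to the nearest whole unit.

Annual demand D = 40.4 × 250 = 10,100.
Production build-up factor (1 − d/p) = 1 − 40.4/185 = 0.7816.
Q* = √(2DS / (H(1 − d/p))) = √(2 × 10,100 × 615 / (1.38 × 0.7816)).
= √(12,423,000 / 1.0786) ≈ 3393.715.
Maximum inventory = Q*(1 − d/p) = 3393.715 × 0.7816 ≈ 2652.601.

I_max ≈ 2,653 brackets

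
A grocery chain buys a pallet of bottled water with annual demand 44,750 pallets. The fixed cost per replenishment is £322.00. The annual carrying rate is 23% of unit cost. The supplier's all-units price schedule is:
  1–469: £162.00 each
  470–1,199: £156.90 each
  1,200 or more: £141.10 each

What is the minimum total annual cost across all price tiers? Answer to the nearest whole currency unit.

Holding cost per unit per year at price C is H = 0.23·C.
Candidates are each tier's EOQ (if it falls in that tier) and each price-break quantity.
Tier 1 (£162.00): EOQ = 879.5 exceeds tier's upper bound 469, so this tier is dominated.
EOQ at £156.90 = 893.6 (feasible in tier 2): TC = 44,750×£156.90 + (44,750/893.6)×322 + (893.6/2)×0.23×£156.90 = £7,053,523.90.
EOQ at £141.10 = 942.3 < 1200, so use break Q=1200: TC = 44,750×£141.10 + (44,750/1200.0)×322 + (1200.0/2)×0.23×£141.10 = £6,345,704.72.
Lowest total cost among the candidates is at Q = 1200.0.

TC* ≈ £6,345,705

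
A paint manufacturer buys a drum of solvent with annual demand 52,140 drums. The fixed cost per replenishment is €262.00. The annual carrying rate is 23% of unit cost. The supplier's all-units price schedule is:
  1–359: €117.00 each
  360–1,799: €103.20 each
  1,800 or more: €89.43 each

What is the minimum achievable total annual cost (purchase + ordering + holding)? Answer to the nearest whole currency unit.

Holding cost per unit per year at price C is H = 0.23·C.
Evaluate total cost at each tier's feasible EOQ or, if the EOQ is below the tier, at the tier's minimum quantity.
Tier 1 (€117.00): EOQ = 1007.6 exceeds tier's upper bound 359, so this tier is dominated.
EOQ at €103.20 = 1072.9 (feasible in tier 2): TC = 52,140×€103.20 + (52,140/1072.9)×262 + (1072.9/2)×0.23×€103.20 = €5,406,313.66.
EOQ at €89.43 = 1152.5 < 1800, so use break Q=1800: TC = 52,140×€89.43 + (52,140/1800.0)×262 + (1800.0/2)×0.23×€89.43 = €4,688,981.48.
Lowest total cost among the candidates is at Q = 1800.0.

TC* ≈ €4,688,981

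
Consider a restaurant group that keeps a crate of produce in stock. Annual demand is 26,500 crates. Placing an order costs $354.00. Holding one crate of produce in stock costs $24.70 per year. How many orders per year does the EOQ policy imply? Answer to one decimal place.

Q* = √(2DS/H) = √(2 × 26,500 × 354 / 24.7) ≈ 871.55.
Orders per year = D / Q* = 26,500 / 871.55 ≈ 30.406.

N ≈ 30.4 orders per year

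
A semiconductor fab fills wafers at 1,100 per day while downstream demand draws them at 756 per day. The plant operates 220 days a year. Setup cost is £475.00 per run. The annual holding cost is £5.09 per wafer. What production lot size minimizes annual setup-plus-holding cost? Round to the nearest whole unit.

Q* ≈ 9,963 wafers

Annual demand D = 756 × 220 = 166,320.
Production build-up factor (1 − d/p) = 1 − 756/1,100 = 0.3127.
Q* = √(2DS / (H(1 − d/p))) = √(2 × 166,320 × 475 / (5.09 × 0.3127)).
= √(158,004,000 / 1.5918) ≈ 9963.049.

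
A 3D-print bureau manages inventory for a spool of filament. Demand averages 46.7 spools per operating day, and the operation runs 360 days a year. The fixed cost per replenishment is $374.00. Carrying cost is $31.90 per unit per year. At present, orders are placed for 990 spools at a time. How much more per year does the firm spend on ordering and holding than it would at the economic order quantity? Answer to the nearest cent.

Annual demand D = 46.7 × 360 = 16,812.
EOQ = √(2DS/H) = √(2 × 16,812 × 374 / 31.9) ≈ 627.86.
Cost at Q* = (D/Q*)S + (Q*/2)H = √(2DSH) ≈ $20,028.84.
Cost at Q = 990: (16,812/990)×374 + (990/2)×31.9 = $6,351.20 + $15,790.50 = $22,141.70.
Excess = $22,141.70 − $20,028.84 = $2,112.86.

Extra cost ≈ $2,112.86 per year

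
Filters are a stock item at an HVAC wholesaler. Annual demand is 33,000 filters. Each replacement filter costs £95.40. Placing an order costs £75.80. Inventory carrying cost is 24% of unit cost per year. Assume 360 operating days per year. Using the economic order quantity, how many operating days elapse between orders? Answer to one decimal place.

Holding cost H = 0.24 × £95.40 = £22.8960 per unit per year.
Q* = √(2DS/H) = √(2 × 33,000 × 75.8 / 22.896) ≈ 467.44.
Cycle time = Q*/D × 360 = 467.44 / 33,000 × 360 ≈ 5.099 days.

T ≈ 5.1 days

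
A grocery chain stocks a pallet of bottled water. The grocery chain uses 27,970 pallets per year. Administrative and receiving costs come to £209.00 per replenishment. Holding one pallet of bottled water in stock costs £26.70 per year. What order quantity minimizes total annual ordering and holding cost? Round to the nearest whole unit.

EOQ = √(2DS / H) = √(2 × 27,970 × 209 / 26.7).
= √(11,691,460 / 26.7) = √437,882.397 ≈ 661.727.

Q* ≈ 662 pallets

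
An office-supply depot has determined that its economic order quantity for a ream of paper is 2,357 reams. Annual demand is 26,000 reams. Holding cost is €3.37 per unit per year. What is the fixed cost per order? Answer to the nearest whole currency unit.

S ≈ €360

Invert the EOQ relation Q*² = 2DS/H.
From Q* = √(2DS/H): S = Q*²H / (2D) = 2,357² × 3.37 / (2 × 26,000) = 360.0358.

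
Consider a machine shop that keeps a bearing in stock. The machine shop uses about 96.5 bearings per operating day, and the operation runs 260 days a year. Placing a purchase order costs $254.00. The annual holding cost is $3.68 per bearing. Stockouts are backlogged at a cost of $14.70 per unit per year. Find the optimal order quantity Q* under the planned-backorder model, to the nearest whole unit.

Annual demand D = 96.5 × 260 = 25,090.
With planned backorders, Q* = √(2DS/H) · √((H+B)/B).
√(2DS/H) = √(2 × 25,090 × 254 / 3.68) = 1861.051.
√((H+B)/B) = √((3.68+14.7)/14.7) = 1.1182.
Q* ≈ 2081.001.

Q* ≈ 2,081 bearings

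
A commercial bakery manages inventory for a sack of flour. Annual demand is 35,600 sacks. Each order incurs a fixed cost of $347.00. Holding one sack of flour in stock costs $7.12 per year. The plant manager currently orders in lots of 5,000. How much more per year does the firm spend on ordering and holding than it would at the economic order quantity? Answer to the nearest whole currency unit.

EOQ = √(2DS/H) = √(2 × 35,600 × 347 / 7.12) ≈ 1862.79.
Cost at Q* = (D/Q*)S + (Q*/2)H = √(2DSH) ≈ $13,263.09.
Cost at Q = 5,000: (35,600/5,000)×347 + (5,000/2)×7.12 = $2,470.64 + $17,800.00 = $20,270.64.
Excess = $20,270.64 − $13,263.09 = $7,007.55.

Extra cost ≈ $7,008 per year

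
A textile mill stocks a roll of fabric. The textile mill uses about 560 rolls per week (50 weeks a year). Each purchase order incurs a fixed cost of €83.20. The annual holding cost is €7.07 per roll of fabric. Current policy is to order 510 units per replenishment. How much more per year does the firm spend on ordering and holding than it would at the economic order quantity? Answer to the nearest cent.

Annual demand D = 560 × 50 = 28,000.
EOQ = √(2DS/H) = √(2 × 28,000 × 83.2 / 7.07) ≈ 811.79.
Cost at Q* = (D/Q*)S + (Q*/2)H = √(2DSH) ≈ €5,739.39.
Cost at Q = 510: (28,000/510)×83.2 + (510/2)×7.07 = €4,567.84 + €1,802.85 = €6,370.69.
Excess = €6,370.69 − €5,739.39 = €631.31.

Extra cost ≈ €631.31 per year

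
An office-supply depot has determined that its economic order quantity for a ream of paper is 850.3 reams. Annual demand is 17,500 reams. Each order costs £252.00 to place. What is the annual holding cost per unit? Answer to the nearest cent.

Invert the EOQ relation Q*² = 2DS/H.
From Q* = √(2DS/H): H = 2DS / Q*² = 2 × 17,500 × 252 / 850.3² = 12.1990.

H ≈ £12.20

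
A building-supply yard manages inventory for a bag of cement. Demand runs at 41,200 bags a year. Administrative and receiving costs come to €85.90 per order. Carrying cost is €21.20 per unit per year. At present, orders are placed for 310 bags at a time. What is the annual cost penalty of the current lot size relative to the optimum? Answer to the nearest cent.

EOQ = √(2DS/H) = √(2 × 41,200 × 85.9 / 21.2) ≈ 577.82.
Cost at Q* = (D/Q*)S + (Q*/2)H = √(2DSH) ≈ €12,249.78.
Cost at Q = 310: (41,200/310)×85.9 + (310/2)×21.2 = €11,416.39 + €3,286.00 = €14,702.39.
Excess = €14,702.39 − €12,249.78 = €2,452.61.

Extra cost ≈ €2,452.61 per year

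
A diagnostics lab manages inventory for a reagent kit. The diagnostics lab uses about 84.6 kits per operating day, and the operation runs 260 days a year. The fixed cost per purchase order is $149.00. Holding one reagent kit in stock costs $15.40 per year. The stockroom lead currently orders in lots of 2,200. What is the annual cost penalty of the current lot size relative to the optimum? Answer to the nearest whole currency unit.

Annual demand D = 84.6 × 260 = 21,996.
EOQ = √(2DS/H) = √(2 × 21,996 × 149 / 15.4) ≈ 652.41.
Cost at Q* = (D/Q*)S + (Q*/2)H = √(2DSH) ≈ $10,047.09.
Cost at Q = 2,200: (21,996/2,200)×149 + (2,200/2)×15.4 = $1,489.73 + $16,940.00 = $18,429.73.
Excess = $18,429.73 − $10,047.09 = $8,382.64.

Extra cost ≈ $8,383 per year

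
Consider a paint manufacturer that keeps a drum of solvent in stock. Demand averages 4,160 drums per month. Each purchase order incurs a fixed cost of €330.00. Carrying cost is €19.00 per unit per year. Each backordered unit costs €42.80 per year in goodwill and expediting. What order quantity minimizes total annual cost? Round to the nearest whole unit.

Q* ≈ 1,582 drums

Annual demand D = 4,160 × 12 = 49,920.
With planned backorders, Q* = √(2DS/H) · √((H+B)/B).
√(2DS/H) = √(2 × 49,920 × 330 / 19) = 1316.838.
√((H+B)/B) = √((19+42.8)/42.8) = 1.2016.
Q* ≈ 1582.358.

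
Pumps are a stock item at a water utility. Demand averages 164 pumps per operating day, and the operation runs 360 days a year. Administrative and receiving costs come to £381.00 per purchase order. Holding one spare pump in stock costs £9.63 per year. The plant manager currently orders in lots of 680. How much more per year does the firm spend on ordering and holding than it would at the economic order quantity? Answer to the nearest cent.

Annual demand D = 164 × 360 = 59,040.
EOQ = √(2DS/H) = √(2 × 59,040 × 381 / 9.63) ≈ 2161.41.
Cost at Q* = (D/Q*)S + (Q*/2)H = √(2DSH) ≈ £20,814.40.
Cost at Q = 680: (59,040/680)×381 + (680/2)×9.63 = £33,079.76 + £3,274.20 = £36,353.96.
Excess = £36,353.96 − £20,814.40 = £15,539.57.

Extra cost ≈ £15,539.57 per year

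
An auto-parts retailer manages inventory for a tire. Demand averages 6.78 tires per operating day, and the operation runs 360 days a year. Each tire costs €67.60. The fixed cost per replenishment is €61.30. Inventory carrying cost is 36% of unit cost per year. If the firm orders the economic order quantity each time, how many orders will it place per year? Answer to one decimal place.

N ≈ 22.0 orders per year

Annual demand D = 6.78 × 360 = 2,440.8.
Holding cost H = 0.36 × €67.60 = €24.3360 per unit per year.
The optimal lot size = √(2DS/H) = √(2 × 2,440.8 × 61.3 / 24.336) ≈ 110.89.
Orders per year = D / Q* = 2,440.8 / 110.89 ≈ 22.011.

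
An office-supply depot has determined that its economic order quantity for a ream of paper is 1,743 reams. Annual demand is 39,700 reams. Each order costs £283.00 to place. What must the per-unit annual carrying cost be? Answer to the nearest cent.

H ≈ £7.40

The basic EOQ model gives Q* = √(2DS/H); rearrange for the unknown.
From Q* = √(2DS/H): H = 2DS / Q*² = 2 × 39,700 × 283 / 1,743² = 7.3963.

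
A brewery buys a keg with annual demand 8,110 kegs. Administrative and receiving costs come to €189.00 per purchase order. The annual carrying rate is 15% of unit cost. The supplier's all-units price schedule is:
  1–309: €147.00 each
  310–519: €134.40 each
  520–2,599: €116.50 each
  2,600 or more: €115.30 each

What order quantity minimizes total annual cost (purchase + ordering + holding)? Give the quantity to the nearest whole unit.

Holding cost per unit per year at price C is H = 0.15·C.
For each price level, check whether its EOQ is feasible; otherwise the best quantity at that price is the breakpoint.
Tier 1 (€147.00): EOQ = 372.9 exceeds tier's upper bound 309, so this tier is dominated.
EOQ at €134.40 = 390.0 (feasible in tier 2): TC = 8,110×€134.40 + (8,110/390.0)×189 + (390.0/2)×0.15×€134.40 = €1,097,845.43.
EOQ at €116.50 = 418.8 < 520, so use break Q=520: TC = 8,110×€116.50 + (8,110/520.0)×189 + (520.0/2)×0.15×€116.50 = €952,306.17.
EOQ at €115.30 = 421.0 < 2600, so use break Q=2600: TC = 8,110×€115.30 + (8,110/2600.0)×189 + (2600.0/2)×0.15×€115.30 = €958,156.03.
Lowest total cost is €952,306.17 at Q = 520.0.

Q* ≈ 520 kegs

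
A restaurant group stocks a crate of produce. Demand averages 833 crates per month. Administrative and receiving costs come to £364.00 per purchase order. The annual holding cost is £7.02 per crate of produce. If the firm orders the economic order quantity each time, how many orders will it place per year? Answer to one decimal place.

N ≈ 9.8 orders per year

Annual demand D = 833 × 12 = 9,996.
Q* = √(2DS/H) = √(2 × 9,996 × 364 / 7.02) ≈ 1018.15.
Orders per year = D / Q* = 9,996 / 1018.15 ≈ 9.818.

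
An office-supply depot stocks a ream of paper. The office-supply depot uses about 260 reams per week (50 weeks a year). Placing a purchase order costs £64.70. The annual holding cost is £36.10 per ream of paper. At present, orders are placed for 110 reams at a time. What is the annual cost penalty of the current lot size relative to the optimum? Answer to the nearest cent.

Annual demand D = 260 × 50 = 13,000.
EOQ = √(2DS/H) = √(2 × 13,000 × 64.7 / 36.1) ≈ 215.87.
Cost at Q* = (D/Q*)S + (Q*/2)H = √(2DSH) ≈ £7,792.78.
Cost at Q = 110: (13,000/110)×64.7 + (110/2)×36.1 = £7,646.36 + £1,985.50 = £9,631.86.
Excess = £9,631.86 − £7,792.78 = £1,839.08.

Extra cost ≈ £1,839.08 per year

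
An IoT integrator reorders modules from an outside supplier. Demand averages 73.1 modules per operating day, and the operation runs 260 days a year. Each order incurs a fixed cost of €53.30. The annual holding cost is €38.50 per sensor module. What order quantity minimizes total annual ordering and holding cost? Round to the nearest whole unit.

Annual demand D = 73.1 × 260 = 19,006.
EOQ = √(2DS / H) = √(2 × 19,006 × 53.3 / 38.5).
= √(2,026,039.6 / 38.5) = √52,624.4052 ≈ 229.400.

Q* ≈ 229 modules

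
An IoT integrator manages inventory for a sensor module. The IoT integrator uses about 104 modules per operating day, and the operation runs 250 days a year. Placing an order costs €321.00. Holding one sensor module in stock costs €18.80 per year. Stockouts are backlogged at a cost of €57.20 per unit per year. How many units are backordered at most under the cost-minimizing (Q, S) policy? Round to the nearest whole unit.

Annual demand D = 104 × 250 = 26,000.
With planned backorders, Q* = √(2DS/H) · √((H+B)/B).
√(2DS/H) = √(2 × 26,000 × 321 / 18.8) = 942.270.
√((H+B)/B) = √((18.8+57.2)/57.2) = 1.1527.
Q* ≈ 1086.136.
S* = Q* · H/(H+B) = 1086.136 × 18.8/76 ≈ 268.676.

S* ≈ 269 modules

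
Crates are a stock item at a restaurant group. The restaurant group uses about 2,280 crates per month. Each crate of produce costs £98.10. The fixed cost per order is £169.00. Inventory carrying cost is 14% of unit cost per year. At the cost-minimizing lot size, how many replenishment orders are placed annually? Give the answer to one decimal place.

N ≈ 33.3 orders per year

Annual demand D = 2,280 × 12 = 27,360.
Holding cost H = 0.14 × £98.10 = £13.7340 per unit per year.
EOQ = √(2DS/H) = √(2 × 27,360 × 169 / 13.734) ≈ 820.57.
Orders per year = D / Q* = 27,360 / 820.57 ≈ 33.343.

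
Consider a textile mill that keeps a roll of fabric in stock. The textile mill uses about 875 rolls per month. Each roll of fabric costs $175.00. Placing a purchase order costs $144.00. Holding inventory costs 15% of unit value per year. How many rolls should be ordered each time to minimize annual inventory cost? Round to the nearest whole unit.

Q* ≈ 339 rolls

Annual demand D = 875 × 12 = 10,500.
Holding cost H = 0.15 × $175.00 = $26.2500 per unit per year.
EOQ = √(2DS / H) = √(2 × 10,500 × 144 / 26.25).
= √(3,024,000 / 26.25) = √115,200 ≈ 339.411.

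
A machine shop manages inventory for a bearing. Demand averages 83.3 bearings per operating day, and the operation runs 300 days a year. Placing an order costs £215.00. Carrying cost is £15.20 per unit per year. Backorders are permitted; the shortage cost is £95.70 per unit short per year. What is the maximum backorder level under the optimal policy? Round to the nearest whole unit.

Annual demand D = 83.3 × 300 = 24,990.
With planned backorders, Q* = √(2DS/H) · √((H+B)/B).
√(2DS/H) = √(2 × 24,990 × 215 / 15.2) = 840.806.
√((H+B)/B) = √((15.2+95.7)/95.7) = 1.0765.
Q* ≈ 905.118.
S* = Q* · H/(H+B) = 905.118 × 15.2/110.9 ≈ 124.056.

S* ≈ 124 bearings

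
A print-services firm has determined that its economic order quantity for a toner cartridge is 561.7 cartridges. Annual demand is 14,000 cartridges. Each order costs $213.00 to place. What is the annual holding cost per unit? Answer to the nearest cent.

H ≈ $18.90

Squaring Q* = √(2DS/H) gives Q*² = 2DS/H.
From Q* = √(2DS/H): H = 2DS / Q*² = 2 × 14,000 × 213 / 561.7² = 18.9029.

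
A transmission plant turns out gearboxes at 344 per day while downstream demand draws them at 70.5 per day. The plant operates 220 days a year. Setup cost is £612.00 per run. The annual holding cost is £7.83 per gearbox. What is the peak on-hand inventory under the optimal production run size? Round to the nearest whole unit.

Annual demand D = 70.5 × 220 = 15,510.
Production build-up factor (1 − d/p) = 1 − 70.5/344 = 0.7951.
Q* = √(2DS / (H(1 − d/p))) = √(2 × 15,510 × 612 / (7.83 × 0.7951)).
= √(18,984,240 / 6.2253) ≈ 1746.290.
Maximum inventory = Q*(1 − d/p) = 1746.290 × 0.7951 ≈ 1388.402.

I_max ≈ 1,388 gearboxes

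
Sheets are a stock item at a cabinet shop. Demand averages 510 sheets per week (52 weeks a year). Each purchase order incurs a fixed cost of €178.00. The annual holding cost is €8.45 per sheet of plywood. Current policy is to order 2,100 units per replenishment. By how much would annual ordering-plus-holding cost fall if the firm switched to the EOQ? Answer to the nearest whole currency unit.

Annual demand D = 510 × 52 = 26,520.
EOQ = √(2DS/H) = √(2 × 26,520 × 178 / 8.45) ≈ 1057.02.
Cost at Q* = (D/Q*)S + (Q*/2)H = √(2DSH) ≈ €8,931.82.
Cost at Q = 2,100: (26,520/2,100)×178 + (2,100/2)×8.45 = €2,247.89 + €8,872.50 = €11,120.39.
Excess = €11,120.39 − €8,931.82 = €2,188.56.

Extra cost ≈ €2,189 per year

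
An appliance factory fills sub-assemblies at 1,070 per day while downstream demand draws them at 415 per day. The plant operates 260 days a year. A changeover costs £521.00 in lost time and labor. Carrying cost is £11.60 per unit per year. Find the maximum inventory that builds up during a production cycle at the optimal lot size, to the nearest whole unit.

Annual demand D = 415 × 260 = 107,900.
Production build-up factor (1 − d/p) = 1 − 415/1,070 = 0.6121.
Q* = √(2DS / (H(1 − d/p))) = √(2 × 107,900 × 521 / (11.6 × 0.6121)).
= √(112,431,800 / 7.1009) ≈ 3979.118.
Maximum inventory = Q*(1 − d/p) = 3979.118 × 0.6121 ≈ 2435.815.

I_max ≈ 2,436 sub-assemblies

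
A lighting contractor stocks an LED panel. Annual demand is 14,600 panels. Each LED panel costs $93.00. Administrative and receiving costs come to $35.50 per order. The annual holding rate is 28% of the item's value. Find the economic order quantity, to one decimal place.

Q* ≈ 199.5 panels

Holding cost H = 0.28 × $93.00 = $26.0400 per unit per year.
EOQ = √(2DS / H) = √(2 × 14,600 × 35.5 / 26.04).
= √(1,036,600 / 26.04) = √39,807.9877 ≈ 199.519.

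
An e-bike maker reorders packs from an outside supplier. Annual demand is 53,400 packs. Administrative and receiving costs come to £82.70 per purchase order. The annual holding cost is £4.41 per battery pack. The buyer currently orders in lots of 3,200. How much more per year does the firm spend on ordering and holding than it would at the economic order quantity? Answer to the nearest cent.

Extra cost ≈ £2,195.01 per year

EOQ = √(2DS/H) = √(2 × 53,400 × 82.7 / 4.41) ≈ 1415.20.
Cost at Q* = (D/Q*)S + (Q*/2)H = √(2DSH) ≈ £6,241.05.
Cost at Q = 3,200: (53,400/3,200)×82.7 + (3,200/2)×4.41 = £1,380.06 + £7,056.00 = £8,436.06.
Excess = £8,436.06 − £6,241.05 = £2,195.01.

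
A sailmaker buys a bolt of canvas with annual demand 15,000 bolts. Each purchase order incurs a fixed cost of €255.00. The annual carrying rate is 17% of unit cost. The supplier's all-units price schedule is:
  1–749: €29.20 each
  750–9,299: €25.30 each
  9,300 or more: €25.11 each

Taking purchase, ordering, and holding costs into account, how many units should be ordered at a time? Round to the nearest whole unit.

Holding cost per unit per year at price C is H = 0.17·C.
For each price level, check whether its EOQ is feasible; otherwise the best quantity at that price is the breakpoint.
Tier 1 (€29.20): EOQ = 1241.4 exceeds tier's upper bound 749, so this tier is dominated.
EOQ at €25.30 = 1333.7 (feasible in tier 2): TC = 15,000×€25.30 + (15,000/1333.7)×255 + (1333.7/2)×0.17×€25.30 = €385,236.08.
EOQ at €25.11 = 1338.7 < 9300, so use break Q=9300: TC = 15,000×€25.11 + (15,000/9300.0)×255 + (9300.0/2)×0.17×€25.11 = €396,910.75.
Lowest total cost is €385,236.08 at Q = 1333.7.

Q* ≈ 1,334 bolts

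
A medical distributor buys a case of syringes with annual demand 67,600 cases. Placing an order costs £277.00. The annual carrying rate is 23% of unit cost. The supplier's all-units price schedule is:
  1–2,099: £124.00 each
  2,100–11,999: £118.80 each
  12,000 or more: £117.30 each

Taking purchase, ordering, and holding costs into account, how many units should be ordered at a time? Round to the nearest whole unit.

Q* ≈ 2,100 cases

Holding cost per unit per year at price C is H = 0.23·C.
Candidates are each tier's EOQ (if it falls in that tier) and each price-break quantity.
EOQ at £124.00 = 1145.9 (feasible in tier 1): TC = 67,600×£124.00 + (67,600/1145.9)×277 + (1145.9/2)×0.23×£124.00 = £8,415,081.58.
EOQ at £118.80 = 1170.7 < 2100, so use break Q=2100: TC = 67,600×£118.80 + (67,600/2100.0)×277 + (2100.0/2)×0.23×£118.80 = £8,068,486.96.
EOQ at £117.30 = 1178.2 < 12000, so use break Q=12000: TC = 67,600×£117.30 + (67,600/12000.0)×277 + (12000.0/2)×0.23×£117.30 = £8,092,914.43.
Lowest total cost is £8,068,486.96 at Q = 2100.0.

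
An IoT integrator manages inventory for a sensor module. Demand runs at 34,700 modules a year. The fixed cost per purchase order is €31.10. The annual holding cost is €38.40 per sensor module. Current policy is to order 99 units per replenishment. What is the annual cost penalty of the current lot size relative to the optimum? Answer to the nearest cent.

Extra cost ≈ €3,697.65 per year

EOQ = √(2DS/H) = √(2 × 34,700 × 31.1 / 38.4) ≈ 237.08.
Cost at Q* = (D/Q*)S + (Q*/2)H = √(2DSH) ≈ €9,103.86.
Cost at Q = 99: (34,700/99)×31.1 + (99/2)×38.4 = €10,900.71 + €1,900.80 = €12,801.51.
Excess = €12,801.51 − €9,103.86 = €3,697.65.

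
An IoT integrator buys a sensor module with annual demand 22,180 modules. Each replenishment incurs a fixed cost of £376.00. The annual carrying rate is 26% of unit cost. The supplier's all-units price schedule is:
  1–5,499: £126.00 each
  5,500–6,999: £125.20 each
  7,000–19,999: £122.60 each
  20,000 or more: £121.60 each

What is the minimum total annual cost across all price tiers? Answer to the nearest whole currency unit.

Holding cost per unit per year at price C is H = 0.26·C.
Candidates are each tier's EOQ (if it falls in that tier) and each price-break quantity.
EOQ at £126.00 = 713.5 (feasible in tier 1): TC = 22,180×£126.00 + (22,180/713.5)×376 + (713.5/2)×0.26×£126.00 = £2,818,055.54.
EOQ at £125.20 = 715.8 < 5500, so use break Q=5500: TC = 22,180×£125.20 + (22,180/5500.0)×376 + (5500.0/2)×0.26×£125.20 = £2,867,970.31.
EOQ at £122.60 = 723.4 < 7000, so use break Q=7000: TC = 22,180×£122.60 + (22,180/7000.0)×376 + (7000.0/2)×0.26×£122.60 = £2,832,025.38.
EOQ at £121.60 = 726.3 < 20000, so use break Q=20000: TC = 22,180×£121.60 + (22,180/20000.0)×376 + (20000.0/2)×0.26×£121.60 = £3,013,664.98.
Lowest total cost among the candidates is at Q = 713.5.

TC* ≈ £2,818,056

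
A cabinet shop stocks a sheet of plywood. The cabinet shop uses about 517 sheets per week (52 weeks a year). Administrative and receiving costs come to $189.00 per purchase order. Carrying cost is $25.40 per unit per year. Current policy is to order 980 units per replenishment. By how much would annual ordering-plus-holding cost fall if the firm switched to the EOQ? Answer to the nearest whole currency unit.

Annual demand D = 517 × 52 = 26,884.
EOQ = √(2DS/H) = √(2 × 26,884 × 189 / 25.4) ≈ 632.52.
Cost at Q* = (D/Q*)S + (Q*/2)H = √(2DSH) ≈ $16,066.07.
Cost at Q = 980: (26,884/980)×189 + (980/2)×25.4 = $5,184.77 + $12,446.00 = $17,630.77.
Excess = $17,630.77 − $16,066.07 = $1,564.70.

Extra cost ≈ $1,565 per year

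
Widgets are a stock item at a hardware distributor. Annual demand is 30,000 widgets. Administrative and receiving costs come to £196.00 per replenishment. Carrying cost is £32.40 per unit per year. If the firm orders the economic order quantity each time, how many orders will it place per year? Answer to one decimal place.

Q* = √(2DS/H) = √(2 × 30,000 × 196 / 32.4) ≈ 602.46.
Orders per year = D / Q* = 30,000 / 602.46 ≈ 49.796.

N ≈ 49.8 orders per year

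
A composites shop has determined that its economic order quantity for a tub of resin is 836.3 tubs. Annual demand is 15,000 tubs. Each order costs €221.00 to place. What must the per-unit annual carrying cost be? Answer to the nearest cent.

H ≈ €9.48

Squaring Q* = √(2DS/H) gives Q*² = 2DS/H.
From Q* = √(2DS/H): H = 2DS / Q*² = 2 × 15,000 × 221 / 836.3² = 9.4796.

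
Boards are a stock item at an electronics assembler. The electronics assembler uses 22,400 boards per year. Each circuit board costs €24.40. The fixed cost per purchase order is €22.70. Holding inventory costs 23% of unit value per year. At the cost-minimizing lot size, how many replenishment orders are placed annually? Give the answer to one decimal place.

Holding cost H = 0.23 × €24.40 = €5.6120 per unit per year.
Q* = √(2DS/H) = √(2 × 22,400 × 22.7 / 5.612) ≈ 425.69.
Orders per year = D / Q* = 22,400 / 425.69 ≈ 52.620.

N ≈ 52.6 orders per year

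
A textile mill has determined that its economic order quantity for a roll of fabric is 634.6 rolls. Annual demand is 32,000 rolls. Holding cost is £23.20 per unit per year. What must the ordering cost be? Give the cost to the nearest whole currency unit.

Invert the EOQ relation Q*² = 2DS/H.
From Q* = √(2DS/H): S = Q*²H / (2D) = 634.6² × 23.2 / (2 × 32,000) = 145.9850.

S ≈ £146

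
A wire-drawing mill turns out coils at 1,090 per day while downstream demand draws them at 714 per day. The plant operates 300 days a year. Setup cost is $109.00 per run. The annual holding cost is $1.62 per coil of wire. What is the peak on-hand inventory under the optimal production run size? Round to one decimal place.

I_max ≈ 3,153.3 coils

Annual demand D = 714 × 300 = 214,200.
Production build-up factor (1 − d/p) = 1 − 714/1,090 = 0.3450.
Q* = √(2DS / (H(1 − d/p))) = √(2 × 214,200 × 109 / (1.62 × 0.3450)).
= √(46,695,600 / 0.5588) ≈ 9141.128.
Maximum inventory = Q*(1 − d/p) = 9141.128 × 0.3450 ≈ 3153.270.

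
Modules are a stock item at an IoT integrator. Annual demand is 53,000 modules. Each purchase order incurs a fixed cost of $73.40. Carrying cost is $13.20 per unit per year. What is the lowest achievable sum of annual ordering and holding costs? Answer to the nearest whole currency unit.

TC* ≈ $10,134

Q* = √(2DS/H) = √(2 × 53,000 × 73.4 / 13.2) ≈ 767.74.
At the optimum the two cost components are equal, so total cost = 2·(Q*/2)H = Q*·H.
Minimum total = √(2DSH) = √(2 × 53,000 × 73.4 × 13.2) ≈ 10134.164.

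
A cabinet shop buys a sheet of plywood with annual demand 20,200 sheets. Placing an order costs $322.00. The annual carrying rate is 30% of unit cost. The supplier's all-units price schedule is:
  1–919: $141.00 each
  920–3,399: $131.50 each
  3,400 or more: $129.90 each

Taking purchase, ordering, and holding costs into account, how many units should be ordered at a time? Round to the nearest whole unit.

Holding cost per unit per year at price C is H = 0.30·C.
Evaluate total cost at each tier's feasible EOQ or, if the EOQ is below the tier, at the tier's minimum quantity.
EOQ at $141.00 = 554.6 (feasible in tier 1): TC = 20,200×$141.00 + (20,200/554.6)×322 + (554.6/2)×0.30×$141.00 = $2,871,657.88.
EOQ at $131.50 = 574.2 < 920, so use break Q=920: TC = 20,200×$131.50 + (20,200/920.0)×322 + (920.0/2)×0.30×$131.50 = $2,681,517.00.
EOQ at $129.90 = 577.8 < 3400, so use break Q=3400: TC = 20,200×$129.90 + (20,200/3400.0)×322 + (3400.0/2)×0.30×$129.90 = $2,692,142.06.
Lowest total cost is $2,681,517.00 at Q = 920.0.

Q* ≈ 920 sheets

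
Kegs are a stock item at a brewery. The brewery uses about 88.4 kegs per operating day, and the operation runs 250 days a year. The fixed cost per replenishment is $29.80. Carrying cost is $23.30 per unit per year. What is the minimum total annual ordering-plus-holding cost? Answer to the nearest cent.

Annual demand D = 88.4 × 250 = 22,100.
The optimal lot size = √(2DS/H) = √(2 × 22,100 × 29.8 / 23.3) ≈ 237.76.
At Q*, ordering cost (D/Q*)S equals holding cost (Q*/2)H, each = √(DSH/2).
Minimum total = √(2DSH) = √(2 × 22,100 × 29.8 × 23.3) ≈ 5539.840.

TC* ≈ $5,539.84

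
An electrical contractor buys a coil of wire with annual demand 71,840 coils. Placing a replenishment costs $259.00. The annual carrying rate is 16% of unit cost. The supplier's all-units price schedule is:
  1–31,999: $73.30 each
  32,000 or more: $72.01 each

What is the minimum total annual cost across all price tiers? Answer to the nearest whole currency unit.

TC* ≈ $5,286,763

Holding cost per unit per year at price C is H = 0.16·C.
Candidates are each tier's EOQ (if it falls in that tier) and each price-break quantity.
EOQ at $73.30 = 1781.3 (feasible in tier 1): TC = 71,840×$73.30 + (71,840/1781.3)×259 + (1781.3/2)×0.16×$73.30 = $5,286,763.04.
EOQ at $72.01 = 1797.2 < 32000, so use break Q=32000: TC = 71,840×$72.01 + (71,840/32000.0)×259 + (32000.0/2)×0.16×$72.01 = $5,358,125.46.
Lowest total cost among the candidates is at Q = 1781.3.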